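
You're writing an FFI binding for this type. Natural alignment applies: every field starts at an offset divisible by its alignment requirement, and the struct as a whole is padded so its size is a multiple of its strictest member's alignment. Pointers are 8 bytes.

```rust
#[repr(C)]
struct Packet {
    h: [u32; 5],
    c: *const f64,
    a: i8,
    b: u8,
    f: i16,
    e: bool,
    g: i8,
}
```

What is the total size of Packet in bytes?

@0: h [20B, align 4] → 20
+4 pad (align 8)
@24: c [8B, align 8] → 32
@32: a [1B, align 1] → 33
@33: b [1B, align 1] → 34
@34: f [2B, align 2] → 36
@36: e [1B, align 1] → 37
@37: g [1B, align 1] → 38
+2 tail pad (align 8)
size 40, align 8

40 bytes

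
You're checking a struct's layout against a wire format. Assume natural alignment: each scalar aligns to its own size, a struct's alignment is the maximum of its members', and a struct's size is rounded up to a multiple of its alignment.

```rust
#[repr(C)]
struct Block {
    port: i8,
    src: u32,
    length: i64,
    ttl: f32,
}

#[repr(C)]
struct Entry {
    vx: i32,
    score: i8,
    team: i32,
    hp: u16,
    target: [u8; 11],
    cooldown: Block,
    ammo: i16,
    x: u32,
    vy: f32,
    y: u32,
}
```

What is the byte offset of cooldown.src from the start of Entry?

36

Block: port at 0 (size 1, align 1) → ends 1; pad 3 to align 4 for src; src at 4 (size 4, align 4) → ends 8; length at 8 (size 8, align 8) → ends 16; ttl at 16 (size 4, align 4) → ends 20; tail pad 4 to reach multiple of 8; total 24 bytes, alignment 8
vx at 0 (size 4, align 4) → ends 4
score at 4 (size 1, align 1) → ends 5
pad 3 to align 4 for team
team at 8 (size 4, align 4) → ends 12
hp at 12 (size 2, align 2) → ends 14
target at 14 (size 11, align 1) → ends 25
pad 7 to align 8 for cooldown
cooldown at 32 (size 24, align 8) → ends 56
within Block: src at 4
32 + 4 = 36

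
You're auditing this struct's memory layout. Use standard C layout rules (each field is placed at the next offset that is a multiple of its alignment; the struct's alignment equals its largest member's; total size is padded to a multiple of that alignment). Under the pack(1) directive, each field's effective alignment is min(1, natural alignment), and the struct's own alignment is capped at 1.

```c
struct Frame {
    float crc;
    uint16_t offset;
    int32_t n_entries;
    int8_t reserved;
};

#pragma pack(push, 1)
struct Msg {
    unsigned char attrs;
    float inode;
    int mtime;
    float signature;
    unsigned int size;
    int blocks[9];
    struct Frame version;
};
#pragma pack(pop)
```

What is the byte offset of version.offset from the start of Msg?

Frame: crc at 0 (size 4, align 4) → ends 4; offset at 4 (size 2, align 2) → ends 6; pad 2 to align 4 for n_entries; n_entries at 8 (size 4, align 4) → ends 12; reserved at 12 (size 1, align 1) → ends 13; tail pad 3 to reach multiple of 4; total 16 bytes, alignment 4
attrs at 0 (size 1, align 1) → ends 1
inode at 1 (size 4, align 1) → ends 5
mtime at 5 (size 4, align 1) → ends 9
signature at 9 (size 4, align 1) → ends 13
size at 13 (size 4, align 1) → ends 17
blocks at 17 (size 36, align 1) → ends 53
version at 53 (size 16, align 1) → ends 69
within Frame: offset at 4
53 + 4 = 57

57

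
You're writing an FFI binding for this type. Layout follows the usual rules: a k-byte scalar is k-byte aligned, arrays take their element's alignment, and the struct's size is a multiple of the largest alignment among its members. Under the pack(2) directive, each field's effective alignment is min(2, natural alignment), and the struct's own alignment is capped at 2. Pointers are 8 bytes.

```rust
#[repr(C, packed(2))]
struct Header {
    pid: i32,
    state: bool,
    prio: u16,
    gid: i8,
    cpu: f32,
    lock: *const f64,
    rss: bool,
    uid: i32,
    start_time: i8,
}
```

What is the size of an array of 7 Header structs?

210

pid at 0 (size 4, align 2) → ends 4
state at 4 (size 1, align 1) → ends 5
pad 1 to align 2 for prio
prio at 6 (size 2, align 2) → ends 8
gid at 8 (size 1, align 1) → ends 9
pad 1 to align 2 for cpu
cpu at 10 (size 4, align 2) → ends 14
lock at 14 (size 8, align 2) → ends 22
rss at 22 (size 1, align 1) → ends 23
pad 1 to align 2 for uid
uid at 24 (size 4, align 2) → ends 28
start_time at 28 (size 1, align 1) → ends 29
tail pad 1 to reach multiple of 2
total 30 bytes, alignment 2
array of 7: 7 × 30 = 210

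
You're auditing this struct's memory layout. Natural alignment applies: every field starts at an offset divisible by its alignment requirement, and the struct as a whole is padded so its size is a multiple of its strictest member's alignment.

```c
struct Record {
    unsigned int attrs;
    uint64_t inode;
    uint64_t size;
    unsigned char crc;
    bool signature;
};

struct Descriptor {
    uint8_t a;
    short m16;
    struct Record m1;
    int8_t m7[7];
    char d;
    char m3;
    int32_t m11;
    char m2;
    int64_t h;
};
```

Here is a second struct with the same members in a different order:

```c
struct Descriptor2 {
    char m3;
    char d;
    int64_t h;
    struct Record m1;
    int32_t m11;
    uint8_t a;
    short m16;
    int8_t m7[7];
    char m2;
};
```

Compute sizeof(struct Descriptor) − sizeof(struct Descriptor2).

8

Record: @0: attrs [4B, align 4] → 4; +4 pad (align 8); @8: inode [8B, align 8] → 16; @16: size [8B, align 8] → 24; @24: crc [1B, align 1] → 25; @25: signature [1B, align 1] → 26; +6 tail pad (align 8); size 32, align 8
@0: a [1B, align 1] → 1
+1 pad (align 2)
@2: m16 [2B, align 2] → 4
+4 pad (align 8)
@8: m1 [32B, align 8] → 40
@40: m7 [7B, align 1] → 47
@47: d [1B, align 1] → 48
@48: m3 [1B, align 1] → 49
+3 pad (align 4)
@52: m11 [4B, align 4] → 56
@56: m2 [1B, align 1] → 57
+7 pad (align 8)
@64: h [8B, align 8] → 72
size 72, align 8
— Descriptor2 —
@0: m3 [1B, align 1] → 1
@1: d [1B, align 1] → 2
+6 pad (align 8)
@8: h [8B, align 8] → 16
@16: m1 [32B, align 8] → 48
@48: m11 [4B, align 4] → 52
@52: a [1B, align 1] → 53
+1 pad (align 2)
@54: m16 [2B, align 2] → 56
@56: m7 [7B, align 1] → 63
@63: m2 [1B, align 1] → 64
size 64, align 8
72 − 64 = 8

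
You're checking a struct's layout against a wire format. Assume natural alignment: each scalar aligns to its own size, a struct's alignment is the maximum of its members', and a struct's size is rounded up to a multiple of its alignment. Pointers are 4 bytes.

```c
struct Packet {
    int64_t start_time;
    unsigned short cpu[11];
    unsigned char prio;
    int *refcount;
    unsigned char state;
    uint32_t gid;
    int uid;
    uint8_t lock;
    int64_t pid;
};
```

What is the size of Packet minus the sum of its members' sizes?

11

start_time at 0 (size 8, align 8) → ends 8
cpu at 8 (size 22, align 2) → ends 30
prio at 30 (size 1, align 1) → ends 31
pad 1 to align 4 for refcount
refcount at 32 (size 4, align 4) → ends 36
state at 36 (size 1, align 1) → ends 37
pad 3 to align 4 for gid
gid at 40 (size 4, align 4) → ends 44
uid at 44 (size 4, align 4) → ends 48
lock at 48 (size 1, align 1) → ends 49
pad 7 to align 8 for pid
pid at 56 (size 8, align 8) → ends 64
total 64 bytes, alignment 8
data bytes 53, size 64 → padding 11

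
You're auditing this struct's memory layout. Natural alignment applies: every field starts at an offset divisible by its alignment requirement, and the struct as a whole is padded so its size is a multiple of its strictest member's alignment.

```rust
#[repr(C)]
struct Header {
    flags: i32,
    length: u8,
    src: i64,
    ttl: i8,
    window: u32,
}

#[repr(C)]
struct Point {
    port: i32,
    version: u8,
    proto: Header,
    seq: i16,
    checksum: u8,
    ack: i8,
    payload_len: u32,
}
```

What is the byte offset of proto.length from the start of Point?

12

Header: 0..4  flags  (4B, 4-aligned); 4..5  length  (1B, 1-aligned); 5..8  -- padding (3B); 8..16  src  (8B, 8-aligned); 16..17  ttl  (1B, 1-aligned); 17..20  -- padding (3B); 20..24  window  (4B, 4-aligned); sizeof = 24, alignof = 8
0..4  port  (4B, 4-aligned)
4..5  version  (1B, 1-aligned)
5..8  -- padding (3B)
8..32  proto  (24B, 8-aligned)
within Header: length at 4
8 + 4 = 12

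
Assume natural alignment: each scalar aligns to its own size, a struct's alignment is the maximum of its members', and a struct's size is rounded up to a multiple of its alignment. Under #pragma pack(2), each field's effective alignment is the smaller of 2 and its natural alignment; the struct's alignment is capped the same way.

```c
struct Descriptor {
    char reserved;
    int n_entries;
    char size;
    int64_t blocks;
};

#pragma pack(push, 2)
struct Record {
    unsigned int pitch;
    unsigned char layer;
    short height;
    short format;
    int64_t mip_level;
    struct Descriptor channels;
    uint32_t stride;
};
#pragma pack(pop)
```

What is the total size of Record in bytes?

Descriptor: 0..1  reserved  (1B, 1-aligned); 1..4  -- padding (3B); 4..8  n_entries  (4B, 4-aligned); 8..9  size  (1B, 1-aligned); 9..16  -- padding (7B); 16..24  blocks  (8B, 8-aligned); sizeof = 24, alignof = 8
0..4  pitch  (4B, 2-aligned)
4..5  layer  (1B, 1-aligned)
5..6  -- padding (1B)
6..8  height  (2B, 2-aligned)
8..10  format  (2B, 2-aligned)
10..18  mip_level  (8B, 2-aligned)
18..42  channels  (24B, 2-aligned)
42..46  stride  (4B, 2-aligned)
sizeof = 46, alignof = 2

46 bytes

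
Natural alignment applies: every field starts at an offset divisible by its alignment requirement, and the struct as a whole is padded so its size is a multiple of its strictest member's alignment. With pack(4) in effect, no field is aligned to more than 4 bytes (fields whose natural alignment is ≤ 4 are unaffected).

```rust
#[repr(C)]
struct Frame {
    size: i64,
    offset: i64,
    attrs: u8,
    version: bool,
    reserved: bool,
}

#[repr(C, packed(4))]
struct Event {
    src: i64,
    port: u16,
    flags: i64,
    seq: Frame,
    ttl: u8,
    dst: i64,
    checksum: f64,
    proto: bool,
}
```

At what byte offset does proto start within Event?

Frame: @0: size [8B, align 8] → 8; @8: offset [8B, align 8] → 16; @16: attrs [1B, align 1] → 17; @17: version [1B, align 1] → 18; @18: reserved [1B, align 1] → 19; +5 tail pad (align 8); size 24, align 8
@0: src [8B, align 4] → 8
@8: port [2B, align 2] → 10
+2 pad (align 4)
@12: flags [8B, align 4] → 20
@20: seq [24B, align 4] → 44
@44: ttl [1B, align 1] → 45
+3 pad (align 4)
@48: dst [8B, align 4] → 56
@56: checksum [8B, align 4] → 64
@64: proto [1B, align 1] → 65

64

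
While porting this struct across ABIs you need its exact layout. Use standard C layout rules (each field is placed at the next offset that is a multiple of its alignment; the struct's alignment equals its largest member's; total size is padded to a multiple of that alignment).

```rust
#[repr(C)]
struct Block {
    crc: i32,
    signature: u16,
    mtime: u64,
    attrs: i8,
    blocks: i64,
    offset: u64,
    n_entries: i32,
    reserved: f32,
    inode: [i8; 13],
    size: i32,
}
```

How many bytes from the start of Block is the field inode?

48

crc at 0 (size 4, align 4) → ends 4
signature at 4 (size 2, align 2) → ends 6
pad 2 to align 8 for mtime
mtime at 8 (size 8, align 8) → ends 16
attrs at 16 (size 1, align 1) → ends 17
pad 7 to align 8 for blocks
blocks at 24 (size 8, align 8) → ends 32
offset at 32 (size 8, align 8) → ends 40
n_entries at 40 (size 4, align 4) → ends 44
reserved at 44 (size 4, align 4) → ends 48
inode at 48 (size 13, align 1) → ends 61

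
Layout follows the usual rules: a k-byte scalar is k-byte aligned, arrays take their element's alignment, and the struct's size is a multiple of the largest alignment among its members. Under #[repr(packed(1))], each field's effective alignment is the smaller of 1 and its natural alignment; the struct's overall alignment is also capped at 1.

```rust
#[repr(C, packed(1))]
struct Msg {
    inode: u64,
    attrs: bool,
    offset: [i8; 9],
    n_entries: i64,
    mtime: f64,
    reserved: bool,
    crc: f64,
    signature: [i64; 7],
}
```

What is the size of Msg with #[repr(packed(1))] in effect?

0..8  inode  (8B, 1-aligned)
8..9  attrs  (1B, 1-aligned)
9..18  offset  (9B, 1-aligned)
18..26  n_entries  (8B, 1-aligned)
26..34  mtime  (8B, 1-aligned)
34..35  reserved  (1B, 1-aligned)
35..43  crc  (8B, 1-aligned)
43..99  signature  (56B, 1-aligned)
sizeof = 99, alignof = 1

99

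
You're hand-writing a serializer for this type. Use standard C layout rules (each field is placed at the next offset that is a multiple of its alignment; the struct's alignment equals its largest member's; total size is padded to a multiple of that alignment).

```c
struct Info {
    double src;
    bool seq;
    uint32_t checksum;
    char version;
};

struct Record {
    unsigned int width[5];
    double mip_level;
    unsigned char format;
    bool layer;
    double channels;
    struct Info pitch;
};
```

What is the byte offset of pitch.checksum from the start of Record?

60

Info: @0: src [8B, align 8] → 8; @8: seq [1B, align 1] → 9; +3 pad (align 4); @12: checksum [4B, align 4] → 16; @16: version [1B, align 1] → 17; +7 tail pad (align 8); size 24, align 8
@0: width [20B, align 4] → 20
+4 pad (align 8)
@24: mip_level [8B, align 8] → 32
@32: format [1B, align 1] → 33
@33: layer [1B, align 1] → 34
+6 pad (align 8)
@40: channels [8B, align 8] → 48
@48: pitch [24B, align 8] → 72
within Info: checksum at 12
48 + 12 = 60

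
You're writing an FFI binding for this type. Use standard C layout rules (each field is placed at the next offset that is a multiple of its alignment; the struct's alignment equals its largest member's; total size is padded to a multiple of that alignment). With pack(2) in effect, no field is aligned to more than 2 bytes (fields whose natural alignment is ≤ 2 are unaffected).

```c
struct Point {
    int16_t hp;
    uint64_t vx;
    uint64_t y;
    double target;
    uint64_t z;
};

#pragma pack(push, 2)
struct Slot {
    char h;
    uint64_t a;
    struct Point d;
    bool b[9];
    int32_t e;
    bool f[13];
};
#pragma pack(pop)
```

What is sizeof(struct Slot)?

Point: 0..2  hp  (2B, 2-aligned); 2..8  -- padding (6B); 8..16  vx  (8B, 8-aligned); 16..24  y  (8B, 8-aligned); 24..32  target  (8B, 8-aligned); 32..40  z  (8B, 8-aligned); sizeof = 40, alignof = 8
0..1  h  (1B, 1-aligned)
1..2  -- padding (1B)
2..10  a  (8B, 2-aligned)
10..50  d  (40B, 2-aligned)
50..59  b  (9B, 1-aligned)
59..60  -- padding (1B)
60..64  e  (4B, 2-aligned)
64..77  f  (13B, 1-aligned)
77..78  -- tail padding (1B)
sizeof = 78, alignof = 2

78 bytes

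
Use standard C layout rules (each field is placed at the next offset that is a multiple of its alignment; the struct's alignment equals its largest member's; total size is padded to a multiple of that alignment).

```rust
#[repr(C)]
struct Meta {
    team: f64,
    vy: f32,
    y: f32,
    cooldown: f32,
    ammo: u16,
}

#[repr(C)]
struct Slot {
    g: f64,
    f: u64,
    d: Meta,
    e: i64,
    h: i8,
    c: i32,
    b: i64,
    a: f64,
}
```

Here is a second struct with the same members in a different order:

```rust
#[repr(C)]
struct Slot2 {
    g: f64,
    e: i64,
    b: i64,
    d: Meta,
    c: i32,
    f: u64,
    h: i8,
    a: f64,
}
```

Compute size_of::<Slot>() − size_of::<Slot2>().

Meta: @0: team [8B, align 8] → 8; @8: vy [4B, align 4] → 12; @12: y [4B, align 4] → 16; @16: cooldown [4B, align 4] → 20; @20: ammo [2B, align 2] → 22; +2 tail pad (align 8); size 24, align 8
@0: g [8B, align 8] → 8
@8: f [8B, align 8] → 16
@16: d [24B, align 8] → 40
@40: e [8B, align 8] → 48
@48: h [1B, align 1] → 49
+3 pad (align 4)
@52: c [4B, align 4] → 56
@56: b [8B, align 8] → 64
@64: a [8B, align 8] → 72
size 72, align 8
— Slot2 —
@0: g [8B, align 8] → 8
@8: e [8B, align 8] → 16
@16: b [8B, align 8] → 24
@24: d [24B, align 8] → 48
@48: c [4B, align 4] → 52
+4 pad (align 8)
@56: f [8B, align 8] → 64
@64: h [1B, align 1] → 65
+7 pad (align 8)
@72: a [8B, align 8] → 80
size 80, align 8
72 − 80 = -8

-8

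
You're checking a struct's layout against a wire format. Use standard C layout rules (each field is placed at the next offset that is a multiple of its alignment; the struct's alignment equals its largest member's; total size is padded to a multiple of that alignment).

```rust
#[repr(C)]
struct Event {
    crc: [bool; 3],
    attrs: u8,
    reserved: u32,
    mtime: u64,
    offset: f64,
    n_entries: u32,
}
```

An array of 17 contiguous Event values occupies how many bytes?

0..3  crc  (3B, 1-aligned)
3..4  attrs  (1B, 1-aligned)
4..8  reserved  (4B, 4-aligned)
8..16  mtime  (8B, 8-aligned)
16..24  offset  (8B, 8-aligned)
24..28  n_entries  (4B, 4-aligned)
28..32  -- tail padding (4B)
sizeof = 32, alignof = 8
array of 17: 17 × 32 = 544

544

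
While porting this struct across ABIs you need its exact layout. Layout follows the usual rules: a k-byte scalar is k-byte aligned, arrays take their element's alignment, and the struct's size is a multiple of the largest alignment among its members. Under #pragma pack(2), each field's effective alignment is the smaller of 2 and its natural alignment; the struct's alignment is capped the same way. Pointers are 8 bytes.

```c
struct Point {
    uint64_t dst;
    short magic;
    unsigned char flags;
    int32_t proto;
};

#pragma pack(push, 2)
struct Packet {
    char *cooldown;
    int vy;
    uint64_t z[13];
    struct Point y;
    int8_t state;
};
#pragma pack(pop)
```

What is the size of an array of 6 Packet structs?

Point: 0..8  dst  (8B, 8-aligned); 8..10  magic  (2B, 2-aligned); 10..11  flags  (1B, 1-aligned); 11..12  -- padding (1B); 12..16  proto  (4B, 4-aligned); sizeof = 16, alignof = 8
0..8  cooldown  (8B, 2-aligned)
8..12  vy  (4B, 2-aligned)
12..116  z  (104B, 2-aligned)
116..132  y  (16B, 2-aligned)
132..133  state  (1B, 1-aligned)
133..134  -- tail padding (1B)
sizeof = 134, alignof = 2
array of 6: 6 × 134 = 804

804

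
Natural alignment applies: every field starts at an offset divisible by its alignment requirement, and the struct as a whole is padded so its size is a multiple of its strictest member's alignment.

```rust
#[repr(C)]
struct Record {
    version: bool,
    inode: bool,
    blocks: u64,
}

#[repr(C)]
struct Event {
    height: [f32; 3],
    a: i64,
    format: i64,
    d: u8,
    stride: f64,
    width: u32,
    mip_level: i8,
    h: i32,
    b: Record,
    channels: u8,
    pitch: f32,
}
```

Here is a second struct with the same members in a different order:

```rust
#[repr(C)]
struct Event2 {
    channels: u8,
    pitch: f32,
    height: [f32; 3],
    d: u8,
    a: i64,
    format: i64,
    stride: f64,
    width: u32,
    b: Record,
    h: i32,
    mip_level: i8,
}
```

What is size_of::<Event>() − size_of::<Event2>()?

Record: 0..1  version  (1B, 1-aligned); 1..2  inode  (1B, 1-aligned); 2..8  -- padding (6B); 8..16  blocks  (8B, 8-aligned); sizeof = 16, alignof = 8
0..12  height  (12B, 4-aligned)
12..16  -- padding (4B)
16..24  a  (8B, 8-aligned)
24..32  format  (8B, 8-aligned)
32..33  d  (1B, 1-aligned)
33..40  -- padding (7B)
40..48  stride  (8B, 8-aligned)
48..52  width  (4B, 4-aligned)
52..53  mip_level  (1B, 1-aligned)
53..56  -- padding (3B)
56..60  h  (4B, 4-aligned)
60..64  -- padding (4B)
64..80  b  (16B, 8-aligned)
80..81  channels  (1B, 1-aligned)
81..84  -- padding (3B)
84..88  pitch  (4B, 4-aligned)
sizeof = 88, alignof = 8
— Event2 —
0..1  channels  (1B, 1-aligned)
1..4  -- padding (3B)
4..8  pitch  (4B, 4-aligned)
8..20  height  (12B, 4-aligned)
20..21  d  (1B, 1-aligned)
21..24  -- padding (3B)
24..32  a  (8B, 8-aligned)
32..40  format  (8B, 8-aligned)
40..48  stride  (8B, 8-aligned)
48..52  width  (4B, 4-aligned)
52..56  -- padding (4B)
56..72  b  (16B, 8-aligned)
72..76  h  (4B, 4-aligned)
76..77  mip_level  (1B, 1-aligned)
77..80  -- tail padding (3B)
sizeof = 80, alignof = 8
88 − 80 = 8

8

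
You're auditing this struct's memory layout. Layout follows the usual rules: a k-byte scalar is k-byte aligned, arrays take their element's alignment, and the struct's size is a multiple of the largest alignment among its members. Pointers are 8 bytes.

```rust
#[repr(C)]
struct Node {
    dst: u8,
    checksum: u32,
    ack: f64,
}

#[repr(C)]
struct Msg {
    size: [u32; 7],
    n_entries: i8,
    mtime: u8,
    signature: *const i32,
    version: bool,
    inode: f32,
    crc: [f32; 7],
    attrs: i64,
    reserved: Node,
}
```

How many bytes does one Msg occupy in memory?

Node: 0..1  dst  (1B, 1-aligned); 1..4  -- padding (3B); 4..8  checksum  (4B, 4-aligned); 8..16  ack  (8B, 8-aligned); sizeof = 16, alignof = 8
0..28  size  (28B, 4-aligned)
28..29  n_entries  (1B, 1-aligned)
29..30  mtime  (1B, 1-aligned)
30..32  -- padding (2B)
32..40  signature  (8B, 8-aligned)
40..41  version  (1B, 1-aligned)
41..44  -- padding (3B)
44..48  inode  (4B, 4-aligned)
48..76  crc  (28B, 4-aligned)
76..80  -- padding (4B)
80..88  attrs  (8B, 8-aligned)
88..104  reserved  (16B, 8-aligned)
sizeof = 104, alignof = 8

104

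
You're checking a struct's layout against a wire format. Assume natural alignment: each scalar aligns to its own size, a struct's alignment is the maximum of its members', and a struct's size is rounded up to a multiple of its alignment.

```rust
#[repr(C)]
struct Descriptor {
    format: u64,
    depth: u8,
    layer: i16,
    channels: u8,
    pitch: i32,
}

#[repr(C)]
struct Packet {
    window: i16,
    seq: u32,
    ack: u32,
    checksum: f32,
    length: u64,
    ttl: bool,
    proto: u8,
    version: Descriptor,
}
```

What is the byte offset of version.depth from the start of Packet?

40

Descriptor: 0..8  format  (8B, 8-aligned); 8..9  depth  (1B, 1-aligned); 9..10  -- padding (1B); 10..12  layer  (2B, 2-aligned); 12..13  channels  (1B, 1-aligned); 13..16  -- padding (3B); 16..20  pitch  (4B, 4-aligned); 20..24  -- tail padding (4B); sizeof = 24, alignof = 8
0..2  window  (2B, 2-aligned)
2..4  -- padding (2B)
4..8  seq  (4B, 4-aligned)
8..12  ack  (4B, 4-aligned)
12..16  checksum  (4B, 4-aligned)
16..24  length  (8B, 8-aligned)
24..25  ttl  (1B, 1-aligned)
25..26  proto  (1B, 1-aligned)
26..32  -- padding (6B)
32..56  version  (24B, 8-aligned)
within Descriptor: depth at 8
32 + 8 = 40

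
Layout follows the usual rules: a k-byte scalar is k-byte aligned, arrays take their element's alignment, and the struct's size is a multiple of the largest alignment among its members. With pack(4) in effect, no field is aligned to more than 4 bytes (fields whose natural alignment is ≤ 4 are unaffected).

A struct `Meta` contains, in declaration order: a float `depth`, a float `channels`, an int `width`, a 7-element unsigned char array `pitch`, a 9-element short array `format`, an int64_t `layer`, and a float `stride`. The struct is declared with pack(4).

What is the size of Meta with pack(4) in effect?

52

depth at 0 (size 4, align 4) → ends 4
channels at 4 (size 4, align 4) → ends 8
width at 8 (size 4, align 4) → ends 12
pitch at 12 (size 7, align 1) → ends 19
pad 1 to align 2 for format
format at 20 (size 18, align 2) → ends 38
pad 2 to align 4 for layer
layer at 40 (size 8, align 4) → ends 48
stride at 48 (size 4, align 4) → ends 52
total 52 bytes, alignment 4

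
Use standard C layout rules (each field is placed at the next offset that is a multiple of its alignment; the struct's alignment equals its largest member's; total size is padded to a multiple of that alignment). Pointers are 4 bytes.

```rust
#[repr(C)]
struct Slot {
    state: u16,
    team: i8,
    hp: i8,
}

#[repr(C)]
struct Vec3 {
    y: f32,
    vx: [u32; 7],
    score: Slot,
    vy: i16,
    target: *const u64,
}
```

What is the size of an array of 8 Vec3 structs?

352

Slot: 0..2  state  (2B, 2-aligned); 2..3  team  (1B, 1-aligned); 3..4  hp  (1B, 1-aligned); sizeof = 4, alignof = 2
0..4  y  (4B, 4-aligned)
4..32  vx  (28B, 4-aligned)
32..36  score  (4B, 2-aligned)
36..38  vy  (2B, 2-aligned)
38..40  -- padding (2B)
40..44  target  (4B, 4-aligned)
sizeof = 44, alignof = 4
array of 8: 8 × 44 = 352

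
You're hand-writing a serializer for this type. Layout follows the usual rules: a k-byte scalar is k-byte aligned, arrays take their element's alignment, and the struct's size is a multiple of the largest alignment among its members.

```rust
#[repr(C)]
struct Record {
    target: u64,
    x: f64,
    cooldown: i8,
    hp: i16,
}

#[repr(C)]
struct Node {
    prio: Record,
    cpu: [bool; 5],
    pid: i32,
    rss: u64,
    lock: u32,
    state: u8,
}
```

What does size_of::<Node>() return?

Record: 0..8  target  (8B, 8-aligned); 8..16  x  (8B, 8-aligned); 16..17  cooldown  (1B, 1-aligned); 17..18  -- padding (1B); 18..20  hp  (2B, 2-aligned); 20..24  -- tail padding (4B); sizeof = 24, alignof = 8
0..24  prio  (24B, 8-aligned)
24..29  cpu  (5B, 1-aligned)
29..32  -- padding (3B)
32..36  pid  (4B, 4-aligned)
36..40  -- padding (4B)
40..48  rss  (8B, 8-aligned)
48..52  lock  (4B, 4-aligned)
52..53  state  (1B, 1-aligned)
53..56  -- tail padding (3B)
sizeof = 56, alignof = 8

56 bytes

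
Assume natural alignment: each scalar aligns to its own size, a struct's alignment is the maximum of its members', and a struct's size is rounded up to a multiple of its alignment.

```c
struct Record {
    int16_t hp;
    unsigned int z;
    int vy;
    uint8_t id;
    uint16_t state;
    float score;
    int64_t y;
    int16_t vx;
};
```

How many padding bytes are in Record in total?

@0: hp [2B, align 2] → 2
+2 pad (align 4)
@4: z [4B, align 4] → 8
@8: vy [4B, align 4] → 12
@12: id [1B, align 1] → 13
+1 pad (align 2)
@14: state [2B, align 2] → 16
@16: score [4B, align 4] → 20
+4 pad (align 8)
@24: y [8B, align 8] → 32
@32: vx [2B, align 2] → 34
+6 tail pad (align 8)
size 40, align 8
data bytes 27, size 40 → padding 13

13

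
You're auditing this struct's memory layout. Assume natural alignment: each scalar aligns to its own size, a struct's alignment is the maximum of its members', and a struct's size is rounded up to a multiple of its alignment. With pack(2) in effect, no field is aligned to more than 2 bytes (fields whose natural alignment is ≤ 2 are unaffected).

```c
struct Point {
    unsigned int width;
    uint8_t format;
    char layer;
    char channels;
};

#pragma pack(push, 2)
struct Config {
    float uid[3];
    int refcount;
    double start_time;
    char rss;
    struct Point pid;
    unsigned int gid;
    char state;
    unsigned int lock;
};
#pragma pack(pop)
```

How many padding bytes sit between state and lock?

1

Point: @0: width [4B, align 4] → 4; @4: format [1B, align 1] → 5; @5: layer [1B, align 1] → 6; @6: channels [1B, align 1] → 7; +1 tail pad (align 4); size 8, align 4
@0: uid [12B, align 2] → 12
@12: refcount [4B, align 2] → 16
@16: start_time [8B, align 2] → 24
@24: rss [1B, align 1] → 25
+1 pad (align 2)
@26: pid [8B, align 2] → 34
@34: gid [4B, align 2] → 38
@38: state [1B, align 1] → 39
+1 pad (align 2)
@40: lock [4B, align 2] → 44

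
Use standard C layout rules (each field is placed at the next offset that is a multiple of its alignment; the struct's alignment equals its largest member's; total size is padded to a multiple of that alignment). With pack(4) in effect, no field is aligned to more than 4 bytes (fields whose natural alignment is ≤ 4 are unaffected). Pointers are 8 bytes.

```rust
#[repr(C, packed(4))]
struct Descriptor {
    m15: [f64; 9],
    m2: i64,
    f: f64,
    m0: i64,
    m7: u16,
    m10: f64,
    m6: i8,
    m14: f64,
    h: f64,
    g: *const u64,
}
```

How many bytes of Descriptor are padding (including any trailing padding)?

5

0..72  m15  (72B, 4-aligned)
72..80  m2  (8B, 4-aligned)
80..88  f  (8B, 4-aligned)
88..96  m0  (8B, 4-aligned)
96..98  m7  (2B, 2-aligned)
98..100  -- padding (2B)
100..108  m10  (8B, 4-aligned)
108..109  m6  (1B, 1-aligned)
109..112  -- padding (3B)
112..120  m14  (8B, 4-aligned)
120..128  h  (8B, 4-aligned)
128..136  g  (8B, 4-aligned)
sizeof = 136, alignof = 4
data bytes 131, size 136 → padding 5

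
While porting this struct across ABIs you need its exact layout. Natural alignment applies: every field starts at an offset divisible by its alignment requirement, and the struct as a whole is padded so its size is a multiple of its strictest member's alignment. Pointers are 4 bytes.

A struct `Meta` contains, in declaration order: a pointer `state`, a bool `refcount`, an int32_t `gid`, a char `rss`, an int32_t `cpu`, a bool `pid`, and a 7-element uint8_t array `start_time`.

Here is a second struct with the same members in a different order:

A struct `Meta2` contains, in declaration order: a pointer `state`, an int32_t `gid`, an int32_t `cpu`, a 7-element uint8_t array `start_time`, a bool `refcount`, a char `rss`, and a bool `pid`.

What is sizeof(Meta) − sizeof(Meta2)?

@0: state [4B, align 4] → 4
@4: refcount [1B, align 1] → 5
+3 pad (align 4)
@8: gid [4B, align 4] → 12
@12: rss [1B, align 1] → 13
+3 pad (align 4)
@16: cpu [4B, align 4] → 20
@20: pid [1B, align 1] → 21
@21: start_time [7B, align 1] → 28
size 28, align 4
— Meta2 —
@0: state [4B, align 4] → 4
@4: gid [4B, align 4] → 8
@8: cpu [4B, align 4] → 12
@12: start_time [7B, align 1] → 19
@19: refcount [1B, align 1] → 20
@20: rss [1B, align 1] → 21
@21: pid [1B, align 1] → 22
+2 tail pad (align 4)
size 24, align 4
28 − 24 = 4

4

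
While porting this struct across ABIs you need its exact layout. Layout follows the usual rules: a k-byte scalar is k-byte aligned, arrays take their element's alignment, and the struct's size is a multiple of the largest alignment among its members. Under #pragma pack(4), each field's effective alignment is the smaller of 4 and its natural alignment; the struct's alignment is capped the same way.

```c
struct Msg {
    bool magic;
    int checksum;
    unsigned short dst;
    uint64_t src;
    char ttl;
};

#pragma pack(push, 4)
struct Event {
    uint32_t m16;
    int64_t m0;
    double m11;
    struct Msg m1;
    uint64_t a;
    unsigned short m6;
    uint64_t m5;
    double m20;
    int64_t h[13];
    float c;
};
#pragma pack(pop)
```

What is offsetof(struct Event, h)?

Msg: 0..1  magic  (1B, 1-aligned); 1..4  -- padding (3B); 4..8  checksum  (4B, 4-aligned); 8..10  dst  (2B, 2-aligned); 10..16  -- padding (6B); 16..24  src  (8B, 8-aligned); 24..25  ttl  (1B, 1-aligned); 25..32  -- tail padding (7B); sizeof = 32, alignof = 8
0..4  m16  (4B, 4-aligned)
4..12  m0  (8B, 4-aligned)
12..20  m11  (8B, 4-aligned)
20..52  m1  (32B, 4-aligned)
52..60  a  (8B, 4-aligned)
60..62  m6  (2B, 2-aligned)
62..64  -- padding (2B)
64..72  m5  (8B, 4-aligned)
72..80  m20  (8B, 4-aligned)
80..184  h  (104B, 4-aligned)

80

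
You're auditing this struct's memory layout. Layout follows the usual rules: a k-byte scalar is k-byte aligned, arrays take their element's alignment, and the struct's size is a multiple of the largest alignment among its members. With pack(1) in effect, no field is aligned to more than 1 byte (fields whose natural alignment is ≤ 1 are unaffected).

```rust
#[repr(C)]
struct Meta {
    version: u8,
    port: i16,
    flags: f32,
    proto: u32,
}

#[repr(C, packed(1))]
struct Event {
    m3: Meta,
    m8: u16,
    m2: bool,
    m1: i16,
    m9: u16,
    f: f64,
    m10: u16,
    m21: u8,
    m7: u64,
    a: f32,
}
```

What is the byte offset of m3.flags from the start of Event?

4

Meta: @0: version [1B, align 1] → 1; +1 pad (align 2); @2: port [2B, align 2] → 4; @4: flags [4B, align 4] → 8; @8: proto [4B, align 4] → 12; size 12, align 4
@0: m3 [12B, align 1] → 12
within Meta: flags at 4
0 + 4 = 4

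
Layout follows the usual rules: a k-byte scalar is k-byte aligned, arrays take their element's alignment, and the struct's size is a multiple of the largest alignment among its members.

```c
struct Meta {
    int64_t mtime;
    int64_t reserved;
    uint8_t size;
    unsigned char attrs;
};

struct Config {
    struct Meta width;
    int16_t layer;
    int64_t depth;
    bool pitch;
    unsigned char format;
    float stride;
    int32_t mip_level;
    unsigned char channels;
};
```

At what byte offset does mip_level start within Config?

48

Meta: @0: mtime [8B, align 8] → 8; @8: reserved [8B, align 8] → 16; @16: size [1B, align 1] → 17; @17: attrs [1B, align 1] → 18; +6 tail pad (align 8); size 24, align 8
@0: width [24B, align 8] → 24
@24: layer [2B, align 2] → 26
+6 pad (align 8)
@32: depth [8B, align 8] → 40
@40: pitch [1B, align 1] → 41
@41: format [1B, align 1] → 42
+2 pad (align 4)
@44: stride [4B, align 4] → 48
@48: mip_level [4B, align 4] → 52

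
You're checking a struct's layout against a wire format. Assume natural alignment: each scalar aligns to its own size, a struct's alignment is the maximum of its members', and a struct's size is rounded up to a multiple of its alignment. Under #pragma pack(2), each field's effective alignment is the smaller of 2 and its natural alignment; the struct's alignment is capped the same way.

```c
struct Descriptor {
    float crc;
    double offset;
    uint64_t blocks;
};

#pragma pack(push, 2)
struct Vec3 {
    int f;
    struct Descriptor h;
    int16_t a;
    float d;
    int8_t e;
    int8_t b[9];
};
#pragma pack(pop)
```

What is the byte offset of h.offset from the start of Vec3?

Descriptor: @0: crc [4B, align 4] → 4; +4 pad (align 8); @8: offset [8B, align 8] → 16; @16: blocks [8B, align 8] → 24; size 24, align 8
@0: f [4B, align 2] → 4
@4: h [24B, align 2] → 28
within Descriptor: offset at 8
4 + 8 = 12

12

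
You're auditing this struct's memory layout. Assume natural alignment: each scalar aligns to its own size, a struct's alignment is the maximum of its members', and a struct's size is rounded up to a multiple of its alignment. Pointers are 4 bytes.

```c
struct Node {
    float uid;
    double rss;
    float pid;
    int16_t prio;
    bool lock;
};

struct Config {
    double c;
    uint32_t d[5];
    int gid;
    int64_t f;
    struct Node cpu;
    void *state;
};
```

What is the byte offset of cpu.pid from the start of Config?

56

Node: @0: uid [4B, align 4] → 4; +4 pad (align 8); @8: rss [8B, align 8] → 16; @16: pid [4B, align 4] → 20; @20: prio [2B, align 2] → 22; @22: lock [1B, align 1] → 23; +1 tail pad (align 8); size 24, align 8
@0: c [8B, align 8] → 8
@8: d [20B, align 4] → 28
@28: gid [4B, align 4] → 32
@32: f [8B, align 8] → 40
@40: cpu [24B, align 8] → 64
within Node: pid at 16
40 + 16 = 56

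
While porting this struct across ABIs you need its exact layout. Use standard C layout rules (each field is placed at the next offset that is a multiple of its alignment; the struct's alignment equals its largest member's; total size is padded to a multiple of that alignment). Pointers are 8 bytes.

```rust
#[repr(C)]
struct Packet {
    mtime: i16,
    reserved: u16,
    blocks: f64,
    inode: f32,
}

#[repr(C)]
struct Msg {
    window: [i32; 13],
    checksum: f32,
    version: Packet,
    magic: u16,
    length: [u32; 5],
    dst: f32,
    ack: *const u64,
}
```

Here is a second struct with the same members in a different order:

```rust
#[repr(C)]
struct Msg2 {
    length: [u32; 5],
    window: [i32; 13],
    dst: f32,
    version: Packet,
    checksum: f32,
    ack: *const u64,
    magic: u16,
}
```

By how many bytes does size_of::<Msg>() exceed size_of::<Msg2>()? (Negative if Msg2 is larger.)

Packet: 0..2  mtime  (2B, 2-aligned); 2..4  reserved  (2B, 2-aligned); 4..8  -- padding (4B); 8..16  blocks  (8B, 8-aligned); 16..20  inode  (4B, 4-aligned); 20..24  -- tail padding (4B); sizeof = 24, alignof = 8
0..52  window  (52B, 4-aligned)
52..56  checksum  (4B, 4-aligned)
56..80  version  (24B, 8-aligned)
80..82  magic  (2B, 2-aligned)
82..84  -- padding (2B)
84..104  length  (20B, 4-aligned)
104..108  dst  (4B, 4-aligned)
108..112  -- padding (4B)
112..120  ack  (8B, 8-aligned)
sizeof = 120, alignof = 8
— Msg2 —
0..20  length  (20B, 4-aligned)
20..72  window  (52B, 4-aligned)
72..76  dst  (4B, 4-aligned)
76..80  -- padding (4B)
80..104  version  (24B, 8-aligned)
104..108  checksum  (4B, 4-aligned)
108..112  -- padding (4B)
112..120  ack  (8B, 8-aligned)
120..122  magic  (2B, 2-aligned)
122..128  -- tail padding (6B)
sizeof = 128, alignof = 8
120 − 128 = -8

-8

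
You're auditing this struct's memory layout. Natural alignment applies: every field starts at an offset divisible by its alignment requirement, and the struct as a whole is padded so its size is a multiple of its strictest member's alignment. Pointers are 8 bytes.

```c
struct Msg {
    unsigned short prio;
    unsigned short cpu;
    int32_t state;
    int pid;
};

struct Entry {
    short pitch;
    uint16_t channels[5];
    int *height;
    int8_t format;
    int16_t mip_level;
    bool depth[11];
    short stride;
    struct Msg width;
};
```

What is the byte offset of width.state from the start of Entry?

Msg: 0..2  prio  (2B, 2-aligned); 2..4  cpu  (2B, 2-aligned); 4..8  state  (4B, 4-aligned); 8..12  pid  (4B, 4-aligned); sizeof = 12, alignof = 4
0..2  pitch  (2B, 2-aligned)
2..12  channels  (10B, 2-aligned)
12..16  -- padding (4B)
16..24  height  (8B, 8-aligned)
24..25  format  (1B, 1-aligned)
25..26  -- padding (1B)
26..28  mip_level  (2B, 2-aligned)
28..39  depth  (11B, 1-aligned)
39..40  -- padding (1B)
40..42  stride  (2B, 2-aligned)
42..44  -- padding (2B)
44..56  width  (12B, 4-aligned)
within Msg: state at 4
44 + 4 = 48

48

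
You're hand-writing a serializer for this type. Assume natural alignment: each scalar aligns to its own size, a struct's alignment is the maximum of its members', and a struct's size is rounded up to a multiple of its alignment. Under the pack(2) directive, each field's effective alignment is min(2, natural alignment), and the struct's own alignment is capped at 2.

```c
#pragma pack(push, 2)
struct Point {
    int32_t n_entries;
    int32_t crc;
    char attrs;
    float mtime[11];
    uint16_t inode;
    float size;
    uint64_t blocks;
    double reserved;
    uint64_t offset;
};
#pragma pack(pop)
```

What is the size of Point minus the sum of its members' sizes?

0..4  n_entries  (4B, 2-aligned)
4..8  crc  (4B, 2-aligned)
8..9  attrs  (1B, 1-aligned)
9..10  -- padding (1B)
10..54  mtime  (44B, 2-aligned)
54..56  inode  (2B, 2-aligned)
56..60  size  (4B, 2-aligned)
60..68  blocks  (8B, 2-aligned)
68..76  reserved  (8B, 2-aligned)
76..84  offset  (8B, 2-aligned)
sizeof = 84, alignof = 2
data bytes 83, size 84 → padding 1

1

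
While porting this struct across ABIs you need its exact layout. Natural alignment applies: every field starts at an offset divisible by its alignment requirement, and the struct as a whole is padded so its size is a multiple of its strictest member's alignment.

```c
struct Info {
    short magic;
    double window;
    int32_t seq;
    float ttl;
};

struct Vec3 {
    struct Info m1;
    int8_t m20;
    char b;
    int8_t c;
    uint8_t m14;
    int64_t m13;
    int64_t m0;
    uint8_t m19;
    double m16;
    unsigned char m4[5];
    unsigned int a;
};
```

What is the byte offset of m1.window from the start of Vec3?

8

Info: @0: magic [2B, align 2] → 2; +6 pad (align 8); @8: window [8B, align 8] → 16; @16: seq [4B, align 4] → 20; @20: ttl [4B, align 4] → 24; size 24, align 8
@0: m1 [24B, align 8] → 24
within Info: window at 8
0 + 8 = 8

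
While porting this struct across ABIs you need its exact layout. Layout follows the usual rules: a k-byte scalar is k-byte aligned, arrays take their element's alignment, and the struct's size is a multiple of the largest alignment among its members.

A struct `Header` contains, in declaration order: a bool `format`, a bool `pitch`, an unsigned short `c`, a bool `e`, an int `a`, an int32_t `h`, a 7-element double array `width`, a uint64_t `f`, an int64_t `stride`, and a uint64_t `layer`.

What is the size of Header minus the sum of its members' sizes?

0..1  format  (1B, 1-aligned)
1..2  pitch  (1B, 1-aligned)
2..4  c  (2B, 2-aligned)
4..5  e  (1B, 1-aligned)
5..8  -- padding (3B)
8..12  a  (4B, 4-aligned)
12..16  h  (4B, 4-aligned)
16..72  width  (56B, 8-aligned)
72..80  f  (8B, 8-aligned)
80..88  stride  (8B, 8-aligned)
88..96  layer  (8B, 8-aligned)
sizeof = 96, alignof = 8
data bytes 93, size 96 → padding 3

3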